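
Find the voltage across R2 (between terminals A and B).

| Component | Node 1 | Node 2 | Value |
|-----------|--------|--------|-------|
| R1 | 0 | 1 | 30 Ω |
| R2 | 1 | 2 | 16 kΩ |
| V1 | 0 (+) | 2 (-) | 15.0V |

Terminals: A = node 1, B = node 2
R1 and R2 are in series across V1 (node 0 → node 1 → node 2), and the output A–B is taken across R2, so this is a voltage divider.
Series current: I = V1/(R1 + R2) = 15/(30 + 16000) = 15/16030 = 0.0009357 A
V_R2 = I × R2 = V1 × R2/(R1 + R2) = 15 × 16000/16030 = 14.97 V

Final answer: 14.97 V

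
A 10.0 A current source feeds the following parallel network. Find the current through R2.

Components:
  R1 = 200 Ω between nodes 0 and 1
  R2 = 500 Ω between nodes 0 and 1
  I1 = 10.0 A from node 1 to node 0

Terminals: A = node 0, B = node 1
All resistors sit directly between nodes 0 and 1, so they are in parallel and share one voltage V; the full source current 10 A splits among them.
1/R_par = 1/200 + 1/500 = 0.007 S  =>  R_par = 142.9 Ω
V = I × R_par = 10 × 142.9 = 1429 V
I_R2 = V/R2 = 1429/500 = 2.857 A

Final answer: 2.857 A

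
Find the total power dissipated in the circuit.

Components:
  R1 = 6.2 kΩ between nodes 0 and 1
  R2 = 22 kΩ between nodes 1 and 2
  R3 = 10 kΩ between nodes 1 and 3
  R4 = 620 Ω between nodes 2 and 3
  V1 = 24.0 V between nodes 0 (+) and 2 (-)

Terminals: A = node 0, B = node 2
Nodal analysis, taking node 2 as the 0 V reference.
Source V1 fixes V_0 = 24 V.
KCL at each unknown node (sum of currents leaving = 0; resistances in Ω):
  Node 1: (V_1 - 24)/6200 + (V_1 - 0)/22000 + (V_1 - V_3)/10000 = 0
  Node 3: (V_3 - V_1)/10000 + (V_3 - 0)/620 = 0
Collecting terms (coefficients in siemens):
  0.0003067·V_1 - 0.0001·V_3 = 0.003871
  0.001713·V_3 - 0.0001·V_1 = 0
Determinant D = (0.0003067)(0.001713) - (-0.0001)(-0.0001) = 0.0000005154
V_1 = [(0.003871)(0.001713) - (-0.0001)(0)]/D = 12.86 V
V_3 = [(0.0003067)(0) - (0.003871)(-0.0001)]/D = 0.751 V
Power in each resistor, P = (ΔV)²/R:
  P_R1 = (24 - 12.86)²/6200 = 0.02 W
  P_R2 = (12.86 - 0)²/22000 = 0.007522 W
  P_R3 = (12.86 - 0.751)²/10000 = 0.01467 W
  P_R4 = (0 - 0.751)²/620 = 0.0009097 W
P_total = P_R1 + P_R2 + P_R3 + P_R4 = 0.04311 W

Final answer: 0.04311 W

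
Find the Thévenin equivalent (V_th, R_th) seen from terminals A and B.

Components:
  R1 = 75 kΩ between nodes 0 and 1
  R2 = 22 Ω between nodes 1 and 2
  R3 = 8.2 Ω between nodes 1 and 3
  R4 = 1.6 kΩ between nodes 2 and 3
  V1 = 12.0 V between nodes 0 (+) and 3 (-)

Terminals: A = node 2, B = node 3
Step 1 — V_th is the open-circuit voltage V_A - V_B (nothing connected across the terminals).
Nodal analysis, taking node 3 as the 0 V reference.
Source V1 fixes V_0 = 12 V.
KCL at each unknown node (sum of currents leaving = 0; resistances in Ω):
  Node 1: (V_1 - 12)/75000 + (V_1 - V_2)/22 + (V_1 - 0)/8.2 = 0
  Node 2: (V_2 - V_1)/22 + (V_2 - 0)/1600 = 0
Collecting terms (coefficients in siemens):
  0.1674·V_1 - 0.04545·V_2 = 0.00016
  0.04608·V_2 - 0.04545·V_1 = 0
Determinant D = (0.1674)(0.04608) - (-0.04545)(-0.04545) = 0.005648
V_1 = [(0.00016)(0.04608) - (-0.04545)(0)]/D = 0.001305 V
V_2 = [(0.1674)(0) - (0.00016)(-0.04545)]/D = 0.001288 V
V_th = V_2 - V_3 = 0.001288 - 0 = 0.001288 V
Step 2 — R_th: zero the source — replace V1 by a short circuit (node 3 merges into node 0) — and find the resistance seen between A (node 2) and B (node 0).
Reduce the network between node 2 (A) and node 0 (B) by series/parallel combination:
  Rp1 = R1 ‖ R3 (parallel, both between nodes 0 and 1) = 1/(1/75000 + 1/8.2) = 8.199 Ω
  Rs1 = R2 + Rp1 (series, joined only at node 1) = 22 + 8.199 = 30.2 Ω
  Rp2 = R4 ‖ Rs1 (parallel, both between nodes 0 and 2) = 1/(1/1600 + 1/30.2) = 29.64 Ω
R_th = 29.64 Ω

Final answer: V_th = 0.001288 V, R_th = 29.64 Ω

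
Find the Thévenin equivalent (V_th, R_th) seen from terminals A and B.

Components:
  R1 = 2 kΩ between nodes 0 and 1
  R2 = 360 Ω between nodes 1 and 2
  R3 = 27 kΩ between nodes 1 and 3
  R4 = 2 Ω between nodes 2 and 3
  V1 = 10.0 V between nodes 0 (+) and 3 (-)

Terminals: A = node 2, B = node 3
Step 1 — V_th is the open-circuit voltage V_A - V_B (nothing connected across the terminals).
Nodal analysis, taking node 3 as the 0 V reference.
Source V1 fixes V_0 = 10 V.
KCL at each unknown node (sum of currents leaving = 0; resistances in Ω):
  Node 1: (V_1 - 10)/2000 + (V_1 - V_2)/360 + (V_1 - 0)/27000 = 0
  Node 2: (V_2 - V_1)/360 + (V_2 - 0)/2 = 0
Collecting terms (coefficients in siemens):
  0.003315·V_1 - 0.002778·V_2 = 0.005
  0.5028·V_2 - 0.002778·V_1 = 0
Determinant D = (0.003315)(0.5028) - (-0.002778)(-0.002778) = 0.001659
V_1 = [(0.005)(0.5028) - (-0.002778)(0)]/D = 1.515 V
V_2 = [(0.003315)(0) - (0.005)(-0.002778)]/D = 0.008372 V
V_th = V_2 - V_3 = 0.008372 - 0 = 0.008372 V
Step 2 — R_th: zero the source — replace V1 by a short circuit (node 3 merges into node 0) — and find the resistance seen between A (node 2) and B (node 0).
Reduce the network between node 2 (A) and node 0 (B) by series/parallel combination:
  Rp1 = R1 ‖ R3 (parallel, both between nodes 0 and 1) = 1/(1/2000 + 1/27000) = 1862 Ω
  Rs1 = R2 + Rp1 (series, joined only at node 1) = 360 + 1862 = 2222 Ω
  Rp2 = R4 ‖ Rs1 (parallel, both between nodes 0 and 2) = 1/(1/2 + 1/2222) = 1.998 Ω
R_th = 1.998 Ω

Final answer: V_th = 0.008372 V, R_th = 1.998 Ω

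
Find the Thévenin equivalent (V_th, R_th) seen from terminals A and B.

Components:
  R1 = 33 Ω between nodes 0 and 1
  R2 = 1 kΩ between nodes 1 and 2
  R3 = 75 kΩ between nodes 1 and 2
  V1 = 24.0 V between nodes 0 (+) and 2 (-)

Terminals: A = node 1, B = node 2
Step 1 — V_th is the open-circuit voltage V_A - V_B (nothing connected across the terminals).
Nodal analysis, taking node 2 as the 0 V reference.
Source V1 fixes V_0 = 24 V.
KCL at each unknown node (sum of currents leaving = 0; resistances in Ω):
  Node 1: (V_1 - 24)/33 + (V_1 - 0)/1000 + (V_1 - 0)/75000 = 0
Collecting terms: 0.03132 × V_1 = 0.7273  =>  V_1 = 23.22 V
V_th = V_1 - V_2 = 23.22 - 0 = 23.22 V
Step 2 — R_th: zero the source — replace V1 by a short circuit (node 2 merges into node 0) — and find the resistance seen between A (node 1) and B (node 0).
Reduce the network between node 1 (A) and node 0 (B) by series/parallel combination:
  Rp1 = R1 ‖ R2 ‖ R3 (parallel, all between nodes 0 and 1) = 1/(1/33 + 1/1000 + 1/75000) = 31.93 Ω
R_th = 31.93 Ω

Final answer: V_th = 23.22 V, R_th = 31.93 Ω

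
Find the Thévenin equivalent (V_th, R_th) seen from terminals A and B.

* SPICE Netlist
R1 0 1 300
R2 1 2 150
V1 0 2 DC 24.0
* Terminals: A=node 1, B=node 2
Step 1 — V_th is the open-circuit voltage V_A - V_B (nothing connected across the terminals).
Nodal analysis, taking node 2 as the 0 V reference.
Source V1 fixes V_0 = 24 V.
KCL at each unknown node (sum of currents leaving = 0; resistances in Ω):
  Node 1: (V_1 - 24)/300 + (V_1 - 0)/150 = 0
Collecting terms: 0.01 × V_1 = 0.08  =>  V_1 = 8 V
V_th = V_1 - V_2 = 8 - 0 = 8 V
Step 2 — R_th: zero the source — replace V1 by a short circuit (node 2 merges into node 0) — and find the resistance seen between A (node 1) and B (node 0).
Reduce the network between node 1 (A) and node 0 (B) by series/parallel combination:
  Rp1 = R1 ‖ R2 (parallel, both between nodes 0 and 1) = 1/(1/300 + 1/150) = 100 Ω
R_th = 100 Ω

Final answer: V_th = 8 V, R_th = 100 Ω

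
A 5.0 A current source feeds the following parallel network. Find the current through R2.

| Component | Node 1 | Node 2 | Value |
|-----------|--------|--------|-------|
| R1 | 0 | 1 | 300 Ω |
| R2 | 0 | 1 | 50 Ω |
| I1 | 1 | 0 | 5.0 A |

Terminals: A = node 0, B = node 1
All resistors sit directly between nodes 0 and 1, so they are in parallel and share one voltage V; the full source current 5 A splits among them.
1/R_par = 1/300 + 1/50 = 0.02333 S  =>  R_par = 42.86 Ω
V = I × R_par = 5 × 42.86 = 214.3 V
I_R2 = V/R2 = 214.3/50 = 4.286 A

Final answer: 4.286 A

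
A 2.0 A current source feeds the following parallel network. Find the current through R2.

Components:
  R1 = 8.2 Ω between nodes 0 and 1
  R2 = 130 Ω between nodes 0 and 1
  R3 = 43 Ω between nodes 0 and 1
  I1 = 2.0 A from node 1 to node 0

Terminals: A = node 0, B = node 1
All resistors sit directly between nodes 0 and 1, so they are in parallel and share one voltage V; the full source current 2 A splits among them.
1/R_par = 1/8.2 + 1/130 + 1/43 = 0.1529 S  =>  R_par = 6.54 Ω
V = I × R_par = 2 × 6.54 = 13.08 V
I_R2 = V/R2 = 13.08/130 = 0.1006 A

Final answer: 0.1006 A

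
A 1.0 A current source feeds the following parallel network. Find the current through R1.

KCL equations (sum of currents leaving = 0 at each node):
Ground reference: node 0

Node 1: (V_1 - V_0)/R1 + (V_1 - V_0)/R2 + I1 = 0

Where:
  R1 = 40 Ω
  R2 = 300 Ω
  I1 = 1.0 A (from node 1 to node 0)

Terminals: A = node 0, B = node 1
All resistors sit directly between nodes 0 and 1, so they are in parallel and share one voltage V; the full source current 1 A splits among them.
1/R_par = 1/40 + 1/300 = 0.02833 S  =>  R_par = 35.29 Ω
V = I × R_par = 1 × 35.29 = 35.29 V
I_R1 = V/R1 = 35.29/40 = 0.8824 A

Final answer: 0.8824 A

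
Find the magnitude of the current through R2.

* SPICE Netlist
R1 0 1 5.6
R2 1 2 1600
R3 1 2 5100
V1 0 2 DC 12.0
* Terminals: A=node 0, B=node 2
Nodal analysis, taking node 2 as the 0 V reference.
Source V1 fixes V_0 = 12 V.
KCL at each unknown node (sum of currents leaving = 0; resistances in Ω):
  Node 1: (V_1 - 12)/5.6 + (V_1 - 0)/1600 + (V_1 - 0)/5100 = 0
Collecting terms: 0.1794 × V_1 = 2.143  =>  V_1 = 11.95 V
I_R2 = (V_1 - V_2)/R2 = (11.95 - 0)/1600 = 0.007466 A
|I_R2| = 0.007466 A

Final answer: |I_R2| = 0.007466 A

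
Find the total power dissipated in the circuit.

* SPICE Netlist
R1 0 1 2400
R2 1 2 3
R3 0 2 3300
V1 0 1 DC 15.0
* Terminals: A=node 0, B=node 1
Nodal analysis, taking node 1 as the 0 V reference.
Source V1 fixes V_0 = 15 V.
KCL at each unknown node (sum of currents leaving = 0; resistances in Ω):
  Node 2: (V_2 - 0)/3 + (V_2 - 15)/3300 = 0
Collecting terms: 0.3336 × V_2 = 0.004545  =>  V_2 = 0.01362 V
Power in each resistor, P = (ΔV)²/R:
  P_R1 = (15 - 0)²/2400 = 0.09375 W
  P_R2 = (0 - 0.01362)²/3 = 0.00006187 W
  P_R3 = (15 - 0.01362)²/3300 = 0.06806 W
P_total = P_R1 + P_R2 + P_R3 = 0.1619 W

Final answer: 0.1619 W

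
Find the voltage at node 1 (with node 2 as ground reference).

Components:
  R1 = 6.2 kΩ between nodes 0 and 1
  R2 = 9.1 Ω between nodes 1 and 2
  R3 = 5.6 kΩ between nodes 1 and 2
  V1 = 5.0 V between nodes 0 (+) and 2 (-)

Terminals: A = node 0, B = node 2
Nodal analysis, taking node 2 as the 0 V reference.
Source V1 fixes V_0 = 5 V.
KCL at each unknown node (sum of currents leaving = 0; resistances in Ω):
  Node 1: (V_1 - 5)/6200 + (V_1 - 0)/9.1 + (V_1 - 0)/5600 = 0
Collecting terms: 0.1102 × V_1 = 0.0008065  =>  V_1 = 0.007316 V
The requested potential is V_1 = 0.007316 V.

Final answer: V_1 = 0.007316 V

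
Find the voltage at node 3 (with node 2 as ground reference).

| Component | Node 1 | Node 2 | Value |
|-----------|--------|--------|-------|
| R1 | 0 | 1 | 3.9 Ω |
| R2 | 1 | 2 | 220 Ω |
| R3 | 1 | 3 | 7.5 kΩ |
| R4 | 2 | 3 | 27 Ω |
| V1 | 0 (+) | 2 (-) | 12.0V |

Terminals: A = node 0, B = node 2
Nodal analysis, taking node 2 as the 0 V reference.
Source V1 fixes V_0 = 12 V.
KCL at each unknown node (sum of currents leaving = 0; resistances in Ω):
  Node 1: (V_1 - 12)/3.9 + (V_1 - 0)/220 + (V_1 - V_3)/7500 = 0
  Node 3: (V_3 - V_1)/7500 + (V_3 - 0)/27 = 0
Collecting terms (coefficients in siemens):
  0.2611·V_1 - 0.0001333·V_3 = 3.077
  0.03717·V_3 - 0.0001333·V_1 = 0
Determinant D = (0.2611)(0.03717) - (-0.0001333)(-0.0001333) = 0.009705
V_1 = [(3.077)(0.03717) - (-0.0001333)(0)]/D = 11.78 V
V_3 = [(0.2611)(0) - (3.077)(-0.0001333)]/D = 0.04227 V
The requested potential is V_3 = 0.04227 V.

Final answer: V_3 = 0.04227 V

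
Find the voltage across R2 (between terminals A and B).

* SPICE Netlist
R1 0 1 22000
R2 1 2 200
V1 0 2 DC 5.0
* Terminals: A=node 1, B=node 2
R1 and R2 are in series across V1 (node 0 → node 1 → node 2), and the output A–B is taken across R2, so this is a voltage divider.
Series current: I = V1/(R1 + R2) = 5/(22000 + 200) = 5/22200 = 0.0002252 A
V_R2 = I × R2 = V1 × R2/(R1 + R2) = 5 × 200/22200 = 0.04505 V

Final answer: 0.04505 V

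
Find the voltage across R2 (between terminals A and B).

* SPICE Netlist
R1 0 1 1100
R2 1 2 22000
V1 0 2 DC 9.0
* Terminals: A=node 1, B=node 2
R1 and R2 are in series across V1 (node 0 → node 1 → node 2), and the output A–B is taken across R2, so this is a voltage divider.
Series current: I = V1/(R1 + R2) = 9/(1100 + 22000) = 9/23100 = 0.0003896 A
V_R2 = I × R2 = V1 × R2/(R1 + R2) = 9 × 22000/23100 = 8.571 V

Final answer: 8.571 V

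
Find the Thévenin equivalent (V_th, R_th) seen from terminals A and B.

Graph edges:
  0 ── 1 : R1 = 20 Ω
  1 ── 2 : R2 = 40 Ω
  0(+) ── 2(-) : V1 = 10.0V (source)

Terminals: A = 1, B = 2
Step 1 — V_th is the open-circuit voltage V_A - V_B (nothing connected across the terminals).
Nodal analysis, taking node 2 as the 0 V reference.
Source V1 fixes V_0 = 10 V.
KCL at each unknown node (sum of currents leaving = 0; resistances in Ω):
  Node 1: (V_1 - 10)/20 + (V_1 - 0)/40 = 0
Collecting terms: 0.075 × V_1 = 0.5  =>  V_1 = 6.667 V
V_th = V_1 - V_2 = 6.667 - 0 = 6.667 V
Step 2 — R_th: zero the source — replace V1 by a short circuit (node 2 merges into node 0) — and find the resistance seen between A (node 1) and B (node 0).
Reduce the network between node 1 (A) and node 0 (B) by series/parallel combination:
  Rp1 = R1 ‖ R2 (parallel, both between nodes 0 and 1) = 1/(1/20 + 1/40) = 13.33 Ω
R_th = 13.33 Ω

Final answer: V_th = 6.667 V, R_th = 13.33 Ω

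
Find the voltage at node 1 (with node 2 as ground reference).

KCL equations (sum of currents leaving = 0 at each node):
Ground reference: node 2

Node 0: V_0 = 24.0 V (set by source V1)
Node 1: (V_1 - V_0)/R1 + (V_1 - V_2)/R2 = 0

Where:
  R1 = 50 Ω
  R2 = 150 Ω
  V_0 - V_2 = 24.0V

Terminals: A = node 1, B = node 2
Nodal analysis, taking node 2 as the 0 V reference.
Source V1 fixes V_0 = 24 V.
KCL at each unknown node (sum of currents leaving = 0; resistances in Ω):
  Node 1: (V_1 - 24)/50 + (V_1 - 0)/150 = 0
Collecting terms: 0.02667 × V_1 = 0.48  =>  V_1 = 18 V
The requested potential is V_1 = 18 V.

Final answer: V_1 = 18 V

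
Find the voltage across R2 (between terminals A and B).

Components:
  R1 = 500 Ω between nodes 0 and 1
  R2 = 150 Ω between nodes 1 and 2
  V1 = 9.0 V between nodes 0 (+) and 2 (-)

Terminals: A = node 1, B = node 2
R1 and R2 are in series across V1 (node 0 → node 1 → node 2), and the output A–B is taken across R2, so this is a voltage divider.
Series current: I = V1/(R1 + R2) = 9/(500 + 150) = 9/650 = 0.01385 A
V_R2 = I × R2 = V1 × R2/(R1 + R2) = 9 × 150/650 = 2.077 V

Final answer: 2.077 V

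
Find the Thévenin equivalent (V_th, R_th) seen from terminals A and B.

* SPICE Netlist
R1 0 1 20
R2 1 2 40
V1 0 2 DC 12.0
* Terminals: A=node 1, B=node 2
Step 1 — V_th is the open-circuit voltage V_A - V_B (nothing connected across the terminals).
Nodal analysis, taking node 2 as the 0 V reference.
Source V1 fixes V_0 = 12 V.
KCL at each unknown node (sum of currents leaving = 0; resistances in Ω):
  Node 1: (V_1 - 12)/20 + (V_1 - 0)/40 = 0
Collecting terms: 0.075 × V_1 = 0.6  =>  V_1 = 8 V
V_th = V_1 - V_2 = 8 - 0 = 8 V
Step 2 — R_th: zero the source — replace V1 by a short circuit (node 2 merges into node 0) — and find the resistance seen between A (node 1) and B (node 0).
Reduce the network between node 1 (A) and node 0 (B) by series/parallel combination:
  Rp1 = R1 ‖ R2 (parallel, both between nodes 0 and 1) = 1/(1/20 + 1/40) = 13.33 Ω
R_th = 13.33 Ω

Final answer: V_th = 8 V, R_th = 13.33 Ω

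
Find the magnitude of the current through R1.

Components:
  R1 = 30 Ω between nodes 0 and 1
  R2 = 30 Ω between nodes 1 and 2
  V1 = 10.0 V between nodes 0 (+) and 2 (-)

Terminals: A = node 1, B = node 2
Nodal analysis, taking node 2 as the 0 V reference.
Source V1 fixes V_0 = 10 V.
KCL at each unknown node (sum of currents leaving = 0; resistances in Ω):
  Node 1: (V_1 - 10)/30 + (V_1 - 0)/30 = 0
Collecting terms: 0.06667 × V_1 = 0.3333  =>  V_1 = 5 V
I_R1 = (V_0 - V_1)/R1 = (10 - 5)/30 = 0.1667 A
|I_R1| = 0.1667 A

Final answer: |I_R1| = 0.1667 A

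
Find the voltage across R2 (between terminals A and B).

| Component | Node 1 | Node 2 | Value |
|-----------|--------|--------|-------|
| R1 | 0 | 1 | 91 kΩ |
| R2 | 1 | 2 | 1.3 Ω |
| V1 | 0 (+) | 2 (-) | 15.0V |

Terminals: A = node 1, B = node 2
R1 and R2 are in series across V1 (node 0 → node 1 → node 2), and the output A–B is taken across R2, so this is a voltage divider.
Series current: I = V1/(R1 + R2) = 15/(91000 + 1.3) = 15/91000 = 0.0001648 A
V_R2 = I × R2 = V1 × R2/(R1 + R2) = 15 × 1.3/91000 = 0.0002143 V

Final answer: 0.0002143 V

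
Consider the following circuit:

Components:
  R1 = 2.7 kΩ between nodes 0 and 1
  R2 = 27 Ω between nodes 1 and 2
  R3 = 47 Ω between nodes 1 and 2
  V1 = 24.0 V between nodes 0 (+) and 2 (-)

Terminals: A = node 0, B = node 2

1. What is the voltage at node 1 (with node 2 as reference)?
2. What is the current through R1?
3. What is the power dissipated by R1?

Nodal analysis, taking node 2 as the 0 V reference.
Source V1 fixes V_0 = 24 V.
KCL at each unknown node (sum of currents leaving = 0; resistances in Ω):
  Node 1: (V_1 - 24)/2700 + (V_1 - 0)/27 + (V_1 - 0)/47 = 0
Collecting terms: 0.05868 × V_1 = 0.008889  =>  V_1 = 0.1515 V
Part 1:
  Read off the nodal solution: V_1 = 0.1515 V
Part 2:
  I_R1 = (V_0 - V_1)/R1 = (24 - 0.1515)/2700 = 0.008833 A
  Magnitude: I_R1 = 0.008833 A
Part 3:
  I_R1 = (V_0 - V_1)/R1 = (24 - 0.1515)/2700 = 0.008833 A
  P_R1 = I_R1² × R1 = (0.008833)² × 2700 = 0.2106 W

Final answers:
1. V_1 = 0.1515 V
2. I_R1 = 0.008833 A
3. P_R1 = 0.2106 W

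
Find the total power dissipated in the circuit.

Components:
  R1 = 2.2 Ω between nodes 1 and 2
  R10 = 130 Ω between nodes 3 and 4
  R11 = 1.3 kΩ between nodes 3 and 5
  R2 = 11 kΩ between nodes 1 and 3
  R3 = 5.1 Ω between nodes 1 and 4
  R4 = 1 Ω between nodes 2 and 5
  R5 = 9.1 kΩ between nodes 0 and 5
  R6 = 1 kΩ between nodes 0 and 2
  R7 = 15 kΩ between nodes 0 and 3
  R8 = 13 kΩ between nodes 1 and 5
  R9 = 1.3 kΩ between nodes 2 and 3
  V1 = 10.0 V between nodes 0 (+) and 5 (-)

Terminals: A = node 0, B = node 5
Nodal analysis, taking node 5 as the 0 V reference.
Source V1 fixes V_0 = 10 V.
KCL at each unknown node (sum of currents leaving = 0; resistances in Ω):
  Node 1: (V_1 - V_2)/2.2 + (V_1 - V_3)/11000 + (V_1 - V_4)/5.1 + (V_1 - 0)/13000 = 0
  Node 2: (V_2 - V_1)/2.2 + (V_2 - 0)/1 + (V_2 - 10)/1000 + (V_2 - V_3)/1300 = 0
  Node 3: (V_3 - V_1)/11000 + (V_3 - 10)/15000 + (V_3 - V_2)/1300 + (V_3 - V_4)/130 + (V_3 - 0)/1300 = 0
  Node 4: (V_4 - V_1)/5.1 + (V_4 - V_3)/130 = 0
Collecting terms (coefficients in siemens):
  0.6508·V_1 - 0.4545·V_2 - 0.00009091·V_3 - 0.1961·V_4 = 0
  1.456·V_2 - 0.4545·V_1 - 0.0007692·V_3 = 0.01
  0.009388·V_3 - 0.00009091·V_1 - 0.0007692·V_2 - 0.007692·V_4 = 0.0006667
  0.2038·V_4 - 0.1961·V_1 - 0.007692·V_3 = 0
Solving these 4 simultaneous equations (Gaussian elimination) gives:
  V_1 = 0.01177 V, V_2 = 0.01059 V, V_3 = 0.08387 V, V_4 = 0.01449 V
Power in each resistor, P = (ΔV)²/R:
  P_R1 = (0.01177 - 0.01059)²/2.2 = 0.0000006398 W
  P_R2 = (0.01177 - 0.08387)²/11000 = 0.0000004725 W
  P_R3 = (0.01177 - 0.01449)²/5.1 = 0.000001452 W
  P_R4 = (0.01059 - 0)²/1 = 0.000112 W
  P_R5 = (10 - 0)²/9100 = 0.01099 W
  P_R6 = (10 - 0.01059)²/1000 = 0.09979 W
  P_R7 = (10 - 0.08387)²/15000 = 0.006555 W
  P_R8 = (0.01177 - 0)²/13000 = 0.00000001066 W
  P_R9 = (0.01059 - 0.08387)²/1300 = 0.000004131 W
  P_R10 = (0.08387 - 0.01449)²/130 = 0.00003702 W
  P_R11 = (0.08387 - 0)²/1300 = 0.00000541 W
P_total = P_R1 + P_R2 + P_R3 + P_R4 + P_R5 + P_R6 + P_R7 + P_R8 + P_R9 + P_R10 + P_R11 = 0.1175 W

Final answer: 0.1175 W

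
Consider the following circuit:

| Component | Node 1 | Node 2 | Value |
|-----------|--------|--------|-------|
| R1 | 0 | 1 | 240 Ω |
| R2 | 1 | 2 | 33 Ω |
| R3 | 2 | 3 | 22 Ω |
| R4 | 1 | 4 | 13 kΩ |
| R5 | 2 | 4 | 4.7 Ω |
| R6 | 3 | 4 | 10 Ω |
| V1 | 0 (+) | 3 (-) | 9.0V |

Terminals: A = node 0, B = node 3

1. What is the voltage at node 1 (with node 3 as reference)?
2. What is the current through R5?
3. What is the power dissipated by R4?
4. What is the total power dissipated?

Nodal analysis, taking node 3 as the 0 V reference.
Source V1 fixes V_0 = 9 V.
KCL at each unknown node (sum of currents leaving = 0; resistances in Ω):
  Node 1: (V_1 - 9)/240 + (V_1 - V_2)/33 + (V_1 - V_4)/13000 = 0
  Node 2: (V_2 - V_1)/33 + (V_2 - 0)/22 + (V_2 - V_4)/4.7 = 0
  Node 4: (V_4 - V_1)/13000 + (V_4 - V_2)/4.7 + (V_4 - 0)/10 = 0
Collecting terms (coefficients in siemens):
  0.03455·V_1 - 0.0303·V_2 - 0.00007692·V_4 = 0.0375
  0.2885·V_2 - 0.0303·V_1 - 0.2128·V_4 = 0
  0.3128·V_4 - 0.00007692·V_1 - 0.2128·V_2 = 0
Solving these 3 simultaneous equations (Gaussian elimination) gives:
  V_1 = 1.333 V, V_2 = 0.2813 V, V_4 = 0.1916 V
Part 1:
  Read off the nodal solution: V_1 = 1.333 V
Part 2:
  I_R5 = (V_2 - V_4)/R5 = (0.2813 - 0.1916)/4.7 = 0.01907 A
  Magnitude: I_R5 = 0.01907 A
Part 3:
  I_R4 = (V_1 - V_4)/R4 = (1.333 - 0.1916)/13000 = 0.00008777 A
  P_R4 = I_R4² × R4 = (0.00008777)² × 13000 = 0.0001001 W
Part 4:
  Power in each resistor, P = (ΔV)²/R:
    P_R1 = (9 - 1.333)²/240 = 0.245 W
    P_R2 = (1.333 - 0.2813)²/33 = 0.0335 W
    P_R3 = (0.2813 - 0)²/22 = 0.003596 W
    P_R4 = (1.333 - 0.1916)²/13000 = 0.0001001 W
    P_R5 = (0.2813 - 0.1916)²/4.7 = 0.00171 W
    P_R6 = (0 - 0.1916)²/10 = 0.003672 W
  P_total = P_R1 + P_R2 + P_R3 + P_R4 + P_R5 + P_R6 = 0.2875 W

Final answers:
1. V_1 = 1.333 V
2. I_R5 = 0.01907 A
3. P_R4 = 0.0001001 W
4. P_total = 0.2875 W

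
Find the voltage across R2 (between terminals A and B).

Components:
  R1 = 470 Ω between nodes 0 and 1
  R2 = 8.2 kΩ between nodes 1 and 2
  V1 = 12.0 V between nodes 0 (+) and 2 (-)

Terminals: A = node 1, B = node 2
R1 and R2 are in series across V1 (node 0 → node 1 → node 2), and the output A–B is taken across R2, so this is a voltage divider.
Series current: I = V1/(R1 + R2) = 12/(470 + 8200) = 12/8670 = 0.001384 A
V_R2 = I × R2 = V1 × R2/(R1 + R2) = 12 × 8200/8670 = 11.35 V

Final answer: 11.35 V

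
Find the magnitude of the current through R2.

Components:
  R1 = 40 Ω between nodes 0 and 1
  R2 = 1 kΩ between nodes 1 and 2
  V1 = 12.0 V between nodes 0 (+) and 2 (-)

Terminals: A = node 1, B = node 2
Nodal analysis, taking node 2 as the 0 V reference.
Source V1 fixes V_0 = 12 V.
KCL at each unknown node (sum of currents leaving = 0; resistances in Ω):
  Node 1: (V_1 - 12)/40 + (V_1 - 0)/1000 = 0
Collecting terms: 0.026 × V_1 = 0.3  =>  V_1 = 11.54 V
I_R2 = (V_1 - V_2)/R2 = (11.54 - 0)/1000 = 0.01154 A
|I_R2| = 0.01154 A

Final answer: |I_R2| = 0.01154 A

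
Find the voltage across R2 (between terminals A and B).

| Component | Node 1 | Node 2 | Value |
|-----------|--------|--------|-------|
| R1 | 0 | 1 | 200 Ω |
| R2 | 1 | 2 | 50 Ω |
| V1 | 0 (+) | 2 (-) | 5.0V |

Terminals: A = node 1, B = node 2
R1 and R2 are in series across V1 (node 0 → node 1 → node 2), and the output A–B is taken across R2, so this is a voltage divider.
Series current: I = V1/(R1 + R2) = 5/(200 + 50) = 5/250 = 0.02 A
V_R2 = I × R2 = V1 × R2/(R1 + R2) = 5 × 50/250 = 1 V

Final answer: 1 V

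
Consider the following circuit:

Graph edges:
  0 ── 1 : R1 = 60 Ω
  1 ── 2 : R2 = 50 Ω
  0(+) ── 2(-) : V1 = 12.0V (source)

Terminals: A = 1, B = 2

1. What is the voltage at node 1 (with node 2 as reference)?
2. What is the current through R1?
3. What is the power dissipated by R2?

Nodal analysis, taking node 2 as the 0 V reference.
Source V1 fixes V_0 = 12 V.
KCL at each unknown node (sum of currents leaving = 0; resistances in Ω):
  Node 1: (V_1 - 12)/60 + (V_1 - 0)/50 = 0
Collecting terms: 0.03667 × V_1 = 0.2  =>  V_1 = 5.455 V
Part 1:
  Read off the nodal solution: V_1 = 5.455 V
Part 2:
  I_R1 = (V_0 - V_1)/R1 = (12 - 5.455)/60 = 0.1091 A
  Magnitude: I_R1 = 0.1091 A
Part 3:
  I_R2 = (V_1 - V_2)/R2 = (5.455 - 0)/50 = 0.1091 A
  P_R2 = I_R2² × R2 = (0.1091)² × 50 = 0.595 W

Final answers:
1. V_1 = 5.455 V
2. I_R1 = 0.1091 A
3. P_R2 = 0.595 W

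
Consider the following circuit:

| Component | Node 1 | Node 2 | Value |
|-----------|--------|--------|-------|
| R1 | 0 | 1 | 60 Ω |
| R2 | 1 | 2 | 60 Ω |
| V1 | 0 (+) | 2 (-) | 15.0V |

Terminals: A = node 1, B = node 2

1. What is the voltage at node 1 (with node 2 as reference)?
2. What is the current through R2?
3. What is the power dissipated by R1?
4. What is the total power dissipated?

Nodal analysis, taking node 2 as the 0 V reference.
Source V1 fixes V_0 = 15 V.
KCL at each unknown node (sum of currents leaving = 0; resistances in Ω):
  Node 1: (V_1 - 15)/60 + (V_1 - 0)/60 = 0
Collecting terms: 0.03333 × V_1 = 0.25  =>  V_1 = 7.5 V
Part 1:
  Read off the nodal solution: V_1 = 7.5 V
Part 2:
  I_R2 = (V_1 - V_2)/R2 = (7.5 - 0)/60 = 0.125 A
  Magnitude: I_R2 = 0.125 A
Part 3:
  I_R1 = (V_0 - V_1)/R1 = (15 - 7.5)/60 = 0.125 A
  P_R1 = I_R1² × R1 = (0.125)² × 60 = 0.9375 W
Part 4:
  Power in each resistor, P = (ΔV)²/R:
    P_R1 = (15 - 7.5)²/60 = 0.9375 W
    P_R2 = (7.5 - 0)²/60 = 0.9375 W
  P_total = P_R1 + P_R2 = 1.875 W

Final answers:
1. V_1 = 7.5 V
2. I_R2 = 0.125 A
3. P_R1 = 0.9375 W
4. P_total = 1.875 W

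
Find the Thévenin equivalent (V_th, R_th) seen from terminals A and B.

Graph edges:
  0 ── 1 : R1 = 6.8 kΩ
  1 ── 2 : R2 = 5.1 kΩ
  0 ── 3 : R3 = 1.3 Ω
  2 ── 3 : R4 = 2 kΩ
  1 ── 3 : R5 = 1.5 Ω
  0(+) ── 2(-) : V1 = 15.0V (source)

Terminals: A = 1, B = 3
Step 1 — V_th is the open-circuit voltage V_A - V_B (nothing connected across the terminals).
Nodal analysis, taking node 2 as the 0 V reference.
Source V1 fixes V_0 = 15 V.
KCL at each unknown node (sum of currents leaving = 0; resistances in Ω):
  Node 1: (V_1 - 15)/6800 + (V_1 - 0)/5100 + (V_1 - V_3)/1.5 = 0
  Node 3: (V_3 - 15)/1.3 + (V_3 - 0)/2000 + (V_3 - V_1)/1.5 = 0
Collecting terms (coefficients in siemens):
  0.667·V_1 - 0.6667·V_3 = 0.002206
  1.436·V_3 - 0.6667·V_1 = 11.54
Determinant D = (0.667)(1.436) - (-0.6667)(-0.6667) = 0.5136
V_1 = [(0.002206)(1.436) - (-0.6667)(11.54)]/D = 14.98 V
V_3 = [(0.667)(11.54) - (0.002206)(-0.6667)]/D = 14.99 V
V_th = V_1 - V_3 = 14.98 - 14.99 = -0.004403 V
Step 2 — R_th: zero the source — replace V1 by a short circuit (node 2 merges into node 0) — and find the resistance seen between A (node 1) and B (node 3).
Reduce the network between node 1 (A) and node 3 (B) by series/parallel combination:
  Rp1 = R1 ‖ R2 (parallel, both between nodes 0 and 1) = 1/(1/6800 + 1/5100) = 2914 Ω
  Rp2 = R3 ‖ R4 (parallel, both between nodes 0 and 3) = 1/(1/1.3 + 1/2000) = 1.299 Ω
  Rs1 = Rp1 + Rp2 (series, joined only at node 0) = 2914 + 1.299 = 2916 Ω
  Rp3 = R5 ‖ Rs1 (parallel, both between nodes 1 and 3) = 1/(1/1.5 + 1/2916) = 1.499 Ω
R_th = 1.499 Ω

Final answer: V_th = -0.004403 V, R_th = 1.499 Ω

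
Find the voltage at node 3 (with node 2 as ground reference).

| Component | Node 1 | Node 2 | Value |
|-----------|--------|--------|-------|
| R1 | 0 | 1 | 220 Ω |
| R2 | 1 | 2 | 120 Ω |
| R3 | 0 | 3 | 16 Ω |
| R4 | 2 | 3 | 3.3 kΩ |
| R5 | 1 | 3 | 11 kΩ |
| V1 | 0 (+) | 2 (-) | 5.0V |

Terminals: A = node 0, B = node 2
Nodal analysis, taking node 2 as the 0 V reference.
Source V1 fixes V_0 = 5 V.
KCL at each unknown node (sum of currents leaving = 0; resistances in Ω):
  Node 1: (V_1 - 5)/220 + (V_1 - 0)/120 + (V_1 - V_3)/11000 = 0
  Node 3: (V_3 - 5)/16 + (V_3 - 0)/3300 + (V_3 - V_1)/11000 = 0
Collecting terms (coefficients in siemens):
  0.01297·V_1 - 0.00009091·V_3 = 0.02273
  0.06289·V_3 - 0.00009091·V_1 = 0.3125
Determinant D = (0.01297)(0.06289) - (-0.00009091)(-0.00009091) = 0.0008157
V_1 = [(0.02273)(0.06289) - (-0.00009091)(0.3125)]/D = 1.787 V
V_3 = [(0.01297)(0.3125) - (0.02273)(-0.00009091)]/D = 4.971 V
The requested potential is V_3 = 4.971 V.

Final answer: V_3 = 4.971 V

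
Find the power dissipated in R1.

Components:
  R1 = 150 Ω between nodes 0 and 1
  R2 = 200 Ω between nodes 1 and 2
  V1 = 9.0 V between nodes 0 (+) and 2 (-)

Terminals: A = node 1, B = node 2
Nodal analysis, taking node 2 as the 0 V reference.
Source V1 fixes V_0 = 9 V.
KCL at each unknown node (sum of currents leaving = 0; resistances in Ω):
  Node 1: (V_1 - 9)/150 + (V_1 - 0)/200 = 0
Collecting terms: 0.01167 × V_1 = 0.06  =>  V_1 = 5.143 V
I_R1 = (V_0 - V_1)/R1 = (9 - 5.143)/150 = 0.02571 A
P_R1 = I_R1² × R1 = (0.02571)² × 150 = 0.09918 W

Final answer: 0.09918 W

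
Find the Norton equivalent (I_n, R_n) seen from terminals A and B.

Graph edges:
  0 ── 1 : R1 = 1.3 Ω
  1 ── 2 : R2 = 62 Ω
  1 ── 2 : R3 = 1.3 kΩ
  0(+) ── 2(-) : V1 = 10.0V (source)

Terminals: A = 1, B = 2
Find the Thévenin equivalent first; then I_n = V_th/R_th and R_n = R_th.
Step 1 — V_th is the open-circuit voltage V_A - V_B (nothing connected across the terminals).
Nodal analysis, taking node 2 as the 0 V reference.
Source V1 fixes V_0 = 10 V.
KCL at each unknown node (sum of currents leaving = 0; resistances in Ω):
  Node 1: (V_1 - 10)/1.3 + (V_1 - 0)/62 + (V_1 - 0)/1300 = 0
Collecting terms: 0.7861 × V_1 = 7.692  =>  V_1 = 9.785 V
V_th = V_1 - V_2 = 9.785 - 0 = 9.785 V
Step 2 — R_th: zero the source — replace V1 by a short circuit (node 2 merges into node 0) — and find the resistance seen between A (node 1) and B (node 0).
Reduce the network between node 1 (A) and node 0 (B) by series/parallel combination:
  Rp1 = R1 ‖ R2 ‖ R3 (parallel, all between nodes 0 and 1) = 1/(1/1.3 + 1/62 + 1/1300) = 1.272 Ω
R_th = 1.272 Ω
I_n = V_th/R_th = 9.785/1.272 = 7.692 A, and R_n = R_th = 1.272 Ω

Final answer: I_n = 7.692 A, R_n = 1.272 Ω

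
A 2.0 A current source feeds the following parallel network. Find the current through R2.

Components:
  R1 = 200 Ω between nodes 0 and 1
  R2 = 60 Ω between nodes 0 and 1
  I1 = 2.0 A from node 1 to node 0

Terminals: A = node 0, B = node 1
All resistors sit directly between nodes 0 and 1, so they are in parallel and share one voltage V; the full source current 2 A splits among them.
1/R_par = 1/200 + 1/60 = 0.02167 S  =>  R_par = 46.15 Ω
V = I × R_par = 2 × 46.15 = 92.31 V
I_R2 = V/R2 = 92.31/60 = 1.538 A

Final answer: 1.538 A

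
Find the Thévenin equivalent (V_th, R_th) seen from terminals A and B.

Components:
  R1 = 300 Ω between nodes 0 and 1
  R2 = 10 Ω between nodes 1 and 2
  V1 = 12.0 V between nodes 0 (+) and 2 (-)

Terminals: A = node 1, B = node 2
Step 1 — V_th is the open-circuit voltage V_A - V_B (nothing connected across the terminals).
Nodal analysis, taking node 2 as the 0 V reference.
Source V1 fixes V_0 = 12 V.
KCL at each unknown node (sum of currents leaving = 0; resistances in Ω):
  Node 1: (V_1 - 12)/300 + (V_1 - 0)/10 = 0
Collecting terms: 0.1033 × V_1 = 0.04  =>  V_1 = 0.3871 V
V_th = V_1 - V_2 = 0.3871 - 0 = 0.3871 V
Step 2 — R_th: zero the source — replace V1 by a short circuit (node 2 merges into node 0) — and find the resistance seen between A (node 1) and B (node 0).
Reduce the network between node 1 (A) and node 0 (B) by series/parallel combination:
  Rp1 = R1 ‖ R2 (parallel, both between nodes 0 and 1) = 1/(1/300 + 1/10) = 9.677 Ω
R_th = 9.677 Ω

Final answer: V_th = 0.3871 V, R_th = 9.677 Ω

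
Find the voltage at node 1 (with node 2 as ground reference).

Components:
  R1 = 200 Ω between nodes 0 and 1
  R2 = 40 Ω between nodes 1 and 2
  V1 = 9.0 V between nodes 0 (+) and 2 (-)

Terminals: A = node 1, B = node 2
Nodal analysis, taking node 2 as the 0 V reference.
Source V1 fixes V_0 = 9 V.
KCL at each unknown node (sum of currents leaving = 0; resistances in Ω):
  Node 1: (V_1 - 9)/200 + (V_1 - 0)/40 = 0
Collecting terms: 0.03 × V_1 = 0.045  =>  V_1 = 1.5 V
The requested potential is V_1 = 1.5 V.

Final answer: V_1 = 1.5 V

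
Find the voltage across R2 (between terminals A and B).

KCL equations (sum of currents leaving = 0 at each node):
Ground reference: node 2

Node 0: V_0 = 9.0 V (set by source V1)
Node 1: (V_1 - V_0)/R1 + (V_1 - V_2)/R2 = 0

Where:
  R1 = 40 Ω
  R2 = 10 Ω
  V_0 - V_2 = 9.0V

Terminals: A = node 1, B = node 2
R1 and R2 are in series across V1 (node 0 → node 1 → node 2), and the output A–B is taken across R2, so this is a voltage divider.
Series current: I = V1/(R1 + R2) = 9/(40 + 10) = 9/50 = 0.18 A
V_R2 = I × R2 = V1 × R2/(R1 + R2) = 9 × 10/50 = 1.8 V

Final answer: 1.8 V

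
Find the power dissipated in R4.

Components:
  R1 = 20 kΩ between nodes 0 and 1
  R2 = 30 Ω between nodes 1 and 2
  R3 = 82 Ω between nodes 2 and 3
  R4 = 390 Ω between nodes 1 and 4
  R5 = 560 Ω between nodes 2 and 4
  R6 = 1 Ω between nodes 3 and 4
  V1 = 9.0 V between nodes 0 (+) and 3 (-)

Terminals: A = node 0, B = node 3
Nodal analysis, taking node 3 as the 0 V reference.
Source V1 fixes V_0 = 9 V.
KCL at each unknown node (sum of currents leaving = 0; resistances in Ω):
  Node 1: (V_1 - 9)/20000 + (V_1 - V_2)/30 + (V_1 - V_4)/390 = 0
  Node 2: (V_2 - V_1)/30 + (V_2 - 0)/82 + (V_2 - V_4)/560 = 0
  Node 4: (V_4 - V_1)/390 + (V_4 - V_2)/560 + (V_4 - 0)/1 = 0
Collecting terms (coefficients in siemens):
  0.03595·V_1 - 0.03333·V_2 - 0.002564·V_4 = 0.00045
  0.04731·V_2 - 0.03333·V_1 - 0.001786·V_4 = 0
  1.004·V_4 - 0.002564·V_1 - 0.001786·V_2 = 0
Solving these 3 simultaneous equations (Gaussian elimination) gives:
  V_1 = 0.03615 V, V_2 = 0.02547 V, V_4 = 0.0001376 V
I_R4 = (V_1 - V_4)/R4 = (0.03615 - 0.0001376)/390 = 0.00009233 A
P_R4 = I_R4² × R4 = (0.00009233)² × 390 = 0.000003325 W

Final answer: 3.325e-06 W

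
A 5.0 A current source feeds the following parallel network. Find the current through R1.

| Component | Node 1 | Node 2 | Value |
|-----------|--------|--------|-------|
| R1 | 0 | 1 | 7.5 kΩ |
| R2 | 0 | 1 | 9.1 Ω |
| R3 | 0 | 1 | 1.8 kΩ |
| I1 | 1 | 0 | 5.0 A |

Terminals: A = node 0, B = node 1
All resistors sit directly between nodes 0 and 1, so they are in parallel and share one voltage V; the full source current 5 A splits among them.
1/R_par = 1/7500 + 1/9.1 + 1/1800 = 0.1106 S  =>  R_par = 9.043 Ω
V = I × R_par = 5 × 9.043 = 45.22 V
I_R1 = V/R1 = 45.22/7500 = 0.006029 A

Final answer: 0.006029 A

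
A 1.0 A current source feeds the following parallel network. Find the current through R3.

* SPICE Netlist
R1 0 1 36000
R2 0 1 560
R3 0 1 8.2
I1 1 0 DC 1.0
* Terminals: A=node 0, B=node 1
All resistors sit directly between nodes 0 and 1, so they are in parallel and share one voltage V; the full source current 1 A splits among them.
1/R_par = 1/36000 + 1/560 + 1/8.2 = 0.1238 S  =>  R_par = 8.08 Ω
V = I × R_par = 1 × 8.08 = 8.08 V
I_R3 = V/R3 = 8.08/8.2 = 0.9853 A

Final answer: 0.9853 A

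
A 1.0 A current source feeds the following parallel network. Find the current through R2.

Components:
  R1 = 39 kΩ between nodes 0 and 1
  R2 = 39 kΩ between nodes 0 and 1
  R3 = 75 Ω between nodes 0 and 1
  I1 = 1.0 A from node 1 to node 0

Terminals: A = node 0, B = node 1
All resistors sit directly between nodes 0 and 1, so they are in parallel and share one voltage V; the full source current 1 A splits among them.
1/R_par = 1/39000 + 1/39000 + 1/75 = 0.01338 S  =>  R_par = 74.71 Ω
V = I × R_par = 1 × 74.71 = 74.71 V
I_R2 = V/R2 = 74.71/39000 = 0.001916 A

Final answer: 0.001916 A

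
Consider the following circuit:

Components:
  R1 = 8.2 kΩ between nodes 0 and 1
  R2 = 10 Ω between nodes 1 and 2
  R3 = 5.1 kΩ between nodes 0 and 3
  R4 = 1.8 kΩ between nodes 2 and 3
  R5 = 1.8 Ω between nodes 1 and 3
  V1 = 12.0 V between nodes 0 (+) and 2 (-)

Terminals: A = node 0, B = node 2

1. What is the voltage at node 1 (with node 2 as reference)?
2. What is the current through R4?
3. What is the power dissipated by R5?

Nodal analysis, taking node 2 as the 0 V reference.
Source V1 fixes V_0 = 12 V.
KCL at each unknown node (sum of currents leaving = 0; resistances in Ω):
  Node 1: (V_1 - 12)/8200 + (V_1 - 0)/10 + (V_1 - V_3)/1.8 = 0
  Node 3: (V_3 - 12)/5100 + (V_3 - 0)/1800 + (V_3 - V_1)/1.8 = 0
Collecting terms (coefficients in siemens):
  0.6557·V_1 - 0.5556·V_3 = 0.001463
  0.5563·V_3 - 0.5556·V_1 = 0.002353
Determinant D = (0.6557)(0.5563) - (-0.5556)(-0.5556) = 0.05612
V_1 = [(0.001463)(0.5563) - (-0.5556)(0.002353)]/D = 0.0378 V
V_3 = [(0.6557)(0.002353) - (0.001463)(-0.5556)]/D = 0.04198 V
Part 1:
  Read off the nodal solution: V_1 = 0.0378 V
Part 2:
  I_R4 = (V_2 - V_3)/R4 = (0 - 0.04198)/1800 = -0.00002332 A
  Magnitude: I_R4 = 0.00002332 A
Part 3:
  I_R5 = (V_1 - V_3)/R5 = (0.0378 - 0.04198)/1.8 = -0.002321 A
  P_R5 = I_R5² × R5 = (-0.002321)² × 1.8 = 0.0000097 W

Final answers:
1. V_1 = 0.0378 V
2. I_R4 = 2.332e-05 A
3. P_R5 = 9.7e-06 W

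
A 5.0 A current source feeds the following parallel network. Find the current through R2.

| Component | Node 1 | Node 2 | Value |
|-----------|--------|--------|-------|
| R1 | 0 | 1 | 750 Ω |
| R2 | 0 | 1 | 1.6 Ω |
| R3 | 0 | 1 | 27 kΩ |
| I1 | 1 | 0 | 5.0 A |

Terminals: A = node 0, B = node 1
All resistors sit directly between nodes 0 and 1, so they are in parallel and share one voltage V; the full source current 5 A splits among them.
1/R_par = 1/750 + 1/1.6 + 1/27000 = 0.6264 S  =>  R_par = 1.596 Ω
V = I × R_par = 5 × 1.596 = 7.982 V
I_R2 = V/R2 = 7.982/1.6 = 4.989 A

Final answer: 4.989 A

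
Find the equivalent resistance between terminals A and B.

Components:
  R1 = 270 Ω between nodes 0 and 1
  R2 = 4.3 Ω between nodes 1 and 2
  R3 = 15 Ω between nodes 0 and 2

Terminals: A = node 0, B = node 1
Reduce the network between node 0 (A) and node 1 (B) by series/parallel combination:
  Rs1 = R3 + R2 (series, joined only at node 2) = 15 + 4.3 = 19.3 Ω
  Rp1 = R1 ‖ Rs1 (parallel, both between nodes 0 and 1) = 1/(1/270 + 1/19.3) = 18.01 Ω
R_eq = 18.01 Ω

Final answer: 18.01 Ω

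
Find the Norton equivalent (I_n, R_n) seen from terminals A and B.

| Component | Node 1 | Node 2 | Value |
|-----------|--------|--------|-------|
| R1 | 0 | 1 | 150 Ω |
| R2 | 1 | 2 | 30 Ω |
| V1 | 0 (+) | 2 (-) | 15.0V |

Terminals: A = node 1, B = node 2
Find the Thévenin equivalent first; then I_n = V_th/R_th and R_n = R_th.
Step 1 — V_th is the open-circuit voltage V_A - V_B (nothing connected across the terminals).
Nodal analysis, taking node 2 as the 0 V reference.
Source V1 fixes V_0 = 15 V.
KCL at each unknown node (sum of currents leaving = 0; resistances in Ω):
  Node 1: (V_1 - 15)/150 + (V_1 - 0)/30 = 0
Collecting terms: 0.04 × V_1 = 0.1  =>  V_1 = 2.5 V
V_th = V_1 - V_2 = 2.5 - 0 = 2.5 V
Step 2 — R_th: zero the source — replace V1 by a short circuit (node 2 merges into node 0) — and find the resistance seen between A (node 1) and B (node 0).
Reduce the network between node 1 (A) and node 0 (B) by series/parallel combination:
  Rp1 = R1 ‖ R2 (parallel, both between nodes 0 and 1) = 1/(1/150 + 1/30) = 25 Ω
R_th = 25 Ω
I_n = V_th/R_th = 2.5/25 = 0.1 A, and R_n = R_th = 25 Ω

Final answer: I_n = 0.1 A, R_n = 25 Ω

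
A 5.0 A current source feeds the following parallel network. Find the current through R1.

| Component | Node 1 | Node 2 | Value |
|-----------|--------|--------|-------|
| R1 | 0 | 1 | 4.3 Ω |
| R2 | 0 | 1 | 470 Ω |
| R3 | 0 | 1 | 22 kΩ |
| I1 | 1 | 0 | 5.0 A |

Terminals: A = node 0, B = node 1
All resistors sit directly between nodes 0 and 1, so they are in parallel and share one voltage V; the full source current 5 A splits among them.
1/R_par = 1/4.3 + 1/470 + 1/22000 = 0.2347 S  =>  R_par = 4.26 Ω
V = I × R_par = 5 × 4.26 = 21.3 V
I_R1 = V/R1 = 21.3/4.3 = 4.954 A

Final answer: 4.954 A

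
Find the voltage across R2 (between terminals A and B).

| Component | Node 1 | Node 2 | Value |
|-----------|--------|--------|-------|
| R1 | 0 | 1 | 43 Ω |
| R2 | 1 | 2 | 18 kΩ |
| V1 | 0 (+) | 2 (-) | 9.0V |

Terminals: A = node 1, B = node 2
R1 and R2 are in series across V1 (node 0 → node 1 → node 2), and the output A–B is taken across R2, so this is a voltage divider.
Series current: I = V1/(R1 + R2) = 9/(43 + 18000) = 9/18040 = 0.0004988 A
V_R2 = I × R2 = V1 × R2/(R1 + R2) = 9 × 18000/18040 = 8.979 V

Final answer: 8.979 V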